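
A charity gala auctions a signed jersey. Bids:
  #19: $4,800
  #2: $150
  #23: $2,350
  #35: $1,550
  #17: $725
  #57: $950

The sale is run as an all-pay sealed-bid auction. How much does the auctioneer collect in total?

Bids ranked: 4,800 (#19) > 2,350 (#23) > 1,550 (#35) > 950 (#57) > 725 (#17) > 150 (#2)
Every bidder forfeits their bid regardless of winning.
Revenue = 4,800 + 150 + 2,350 + 1,550 + 725 + 950 = $10,525.

Total revenue: $10,525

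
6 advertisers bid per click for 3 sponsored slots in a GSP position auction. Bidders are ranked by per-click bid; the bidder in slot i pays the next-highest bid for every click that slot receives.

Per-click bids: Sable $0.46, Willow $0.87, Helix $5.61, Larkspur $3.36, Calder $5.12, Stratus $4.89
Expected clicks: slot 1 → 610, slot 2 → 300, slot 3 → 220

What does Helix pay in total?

Per-click bids in order: $5.61 (Helix) > $5.12 (Calder) > $4.89 (Stratus) > $3.36 (Larkspur) > …
Helix holds slot 1 → pays next bid $5.12 × 610 clicks = $3123.20.

Helix pays $3123.20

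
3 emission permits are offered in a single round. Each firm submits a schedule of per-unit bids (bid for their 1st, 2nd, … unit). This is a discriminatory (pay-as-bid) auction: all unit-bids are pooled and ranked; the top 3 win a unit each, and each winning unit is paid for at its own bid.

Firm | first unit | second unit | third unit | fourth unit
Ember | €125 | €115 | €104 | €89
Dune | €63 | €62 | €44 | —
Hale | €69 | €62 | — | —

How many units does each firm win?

Merging the schedules and taking the best 3: 125 (Ember-1), 115 (Ember-2), 104 (Ember-3)
Next rejected bid: €89 (not a price — pay-as-bid).
Allocation: Ember 3.

Ember 3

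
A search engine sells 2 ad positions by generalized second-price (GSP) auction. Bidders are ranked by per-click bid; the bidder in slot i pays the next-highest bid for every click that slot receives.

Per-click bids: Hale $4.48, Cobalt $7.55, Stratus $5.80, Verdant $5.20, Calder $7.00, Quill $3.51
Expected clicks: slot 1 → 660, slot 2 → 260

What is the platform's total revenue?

Total revenue: $6128.00

Sorting advertisers: $7.55 (Cobalt) > $7.00 (Calder) > $5.80 (Stratus) > …
Slot 1: Cobalt pays $7.00 × 660 = $4620.00
Slot 2: Calder pays $5.80 × 260 = $1508.00
Total = $6128.00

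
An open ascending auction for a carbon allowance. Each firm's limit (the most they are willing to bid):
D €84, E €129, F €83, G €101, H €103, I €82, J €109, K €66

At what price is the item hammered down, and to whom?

Open ascending-bid auction: the price rises until one bidder remains; the winner pays the price at which the last rival dropped out.
Limits ranked: 129 (E) > 109 (J) > 103 (H) > 101 (G) > 84 (D) > 83 (F) > …
Bidding ends when J exits at €109; E takes it.

E wins at €109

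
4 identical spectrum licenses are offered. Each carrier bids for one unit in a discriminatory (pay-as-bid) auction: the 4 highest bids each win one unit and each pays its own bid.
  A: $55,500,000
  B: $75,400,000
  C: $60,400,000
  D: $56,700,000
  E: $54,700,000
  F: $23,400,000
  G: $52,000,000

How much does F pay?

Bids ranked high→low: 75,400,000 (B), 60,400,000 (C), 56,700,000 (D), 55,500,000 (A), 54,700,000 (E), 52,000,000 (G), …
Top 4: B, C, D, A.
F does not win → $0.

F pays $0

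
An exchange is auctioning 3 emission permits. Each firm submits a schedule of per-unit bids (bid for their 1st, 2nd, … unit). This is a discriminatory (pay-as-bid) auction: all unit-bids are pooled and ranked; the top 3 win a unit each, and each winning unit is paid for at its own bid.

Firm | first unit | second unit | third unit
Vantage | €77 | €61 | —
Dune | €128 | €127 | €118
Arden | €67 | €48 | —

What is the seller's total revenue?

All unit-bids, highest first — top 3: 128 (Dune-1), 127 (Dune-2), 118 (Dune-3)
Next rejected bid: €77 (not a price — pay-as-bid).
Each winning unit pays its own bid.
Revenue = 128 + 127 + 118 = €373.

Total revenue: €373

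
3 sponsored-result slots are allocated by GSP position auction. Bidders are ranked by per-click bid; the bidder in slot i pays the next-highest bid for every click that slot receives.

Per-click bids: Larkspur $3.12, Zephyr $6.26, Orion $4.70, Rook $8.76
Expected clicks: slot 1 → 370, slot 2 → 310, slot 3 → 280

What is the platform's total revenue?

Total revenue: $4646.80

Ranked by bid: $8.76 (Rook) > $6.26 (Zephyr) > $4.70 (Orion) > $3.12 (Larkspur)
Slot 1: Rook pays $6.26 × 370 = $2316.20
Slot 2: Zephyr pays $4.70 × 310 = $1457.00
Slot 3: Orion pays $3.12 × 280 = $873.60
Total = $4646.80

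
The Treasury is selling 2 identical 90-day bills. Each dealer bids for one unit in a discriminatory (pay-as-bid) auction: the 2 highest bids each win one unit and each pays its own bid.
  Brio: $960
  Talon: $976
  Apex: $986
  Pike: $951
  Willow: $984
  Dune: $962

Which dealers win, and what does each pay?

Apex $986, Willow $984

Sorting: 986 (Apex), 984 (Willow), 976 (Talon), 962 (Dune), …
The 2 highest are Apex, Willow.
Each winner pays its own bid: Apex $986, Willow $984.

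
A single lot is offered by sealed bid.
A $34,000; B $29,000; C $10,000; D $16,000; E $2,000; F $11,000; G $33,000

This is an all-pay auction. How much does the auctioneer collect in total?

Total revenue: $135,000

Bids in order: 34,000 (A) > 33,000 (G) > 29,000 (B) > 16,000 (D) > 11,000 (F) > 10,000 (C) > …
A wins with the top bid; all bids are sunk regardless.
Every bidder forfeits their bid regardless of winning.
Revenue = 34,000 + 29,000 + 10,000 + 16,000 + 2,000 + 11,000 + 33,000 = $135,000.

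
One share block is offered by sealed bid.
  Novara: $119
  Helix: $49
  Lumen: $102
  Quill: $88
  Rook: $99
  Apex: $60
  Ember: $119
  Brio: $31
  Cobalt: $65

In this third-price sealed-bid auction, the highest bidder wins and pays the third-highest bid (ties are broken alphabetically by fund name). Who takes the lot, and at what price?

Ember pays $102

Sorting bids: 119 (Ember) > 119 (Novara) > 102 (Lumen) > 99 (Rook) > 88 (Quill) > 65 (Cobalt) > …
Ember and Novara tie at $119; tie-break gives it to Ember.
Ember is highest; pays the third-highest bid, $102.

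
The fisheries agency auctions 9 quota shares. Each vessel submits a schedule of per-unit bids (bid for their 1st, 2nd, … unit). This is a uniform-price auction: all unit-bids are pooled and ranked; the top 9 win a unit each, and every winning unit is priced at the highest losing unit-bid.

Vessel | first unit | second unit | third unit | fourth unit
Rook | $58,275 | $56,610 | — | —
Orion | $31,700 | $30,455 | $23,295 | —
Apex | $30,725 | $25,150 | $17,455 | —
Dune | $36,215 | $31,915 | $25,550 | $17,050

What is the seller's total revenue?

Merging the schedules and taking the best 9: 58,275 (Rook-1), 56,610 (Rook-2), 36,215 (Dune-1), 31,915 (Dune-2), 31,700 (Orion-1), 30,725 (Apex-1), 30,455 (Orion-2), 25,550 (Dune-3), 25,150 (Apex-2)
First bid not allocated: $23,295.
Allocation: Apex 2, Dune 3, Orion 2, Rook 2. Every unit priced at $23,295.
Revenue = 9 × 23,295 = $209,655.

Total revenue: $209,655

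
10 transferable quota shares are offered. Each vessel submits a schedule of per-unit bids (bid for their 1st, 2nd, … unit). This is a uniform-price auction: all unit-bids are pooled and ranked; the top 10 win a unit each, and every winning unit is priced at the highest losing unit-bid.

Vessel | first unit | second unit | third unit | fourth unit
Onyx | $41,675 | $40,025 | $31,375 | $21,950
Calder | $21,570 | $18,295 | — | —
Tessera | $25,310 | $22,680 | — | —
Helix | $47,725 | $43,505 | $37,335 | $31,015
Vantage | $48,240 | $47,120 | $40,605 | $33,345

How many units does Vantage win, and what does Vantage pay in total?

Vantage: 4 units, pays $124,060

Pooled unit-bids ranked (top 10): 48,240 (Vantage-1), 47,725 (Helix-1), 47,120 (Vantage-2), 43,505 (Helix-2), 41,675 (Onyx-1), 40,605 (Vantage-3), 40,025 (Onyx-2), 37,335 (Helix-3), 33,345 (Vantage-4), 31,375 (Onyx-3)
First bid not allocated: $31,015.
Vantage wins 4 unit(s) at $31,015 each.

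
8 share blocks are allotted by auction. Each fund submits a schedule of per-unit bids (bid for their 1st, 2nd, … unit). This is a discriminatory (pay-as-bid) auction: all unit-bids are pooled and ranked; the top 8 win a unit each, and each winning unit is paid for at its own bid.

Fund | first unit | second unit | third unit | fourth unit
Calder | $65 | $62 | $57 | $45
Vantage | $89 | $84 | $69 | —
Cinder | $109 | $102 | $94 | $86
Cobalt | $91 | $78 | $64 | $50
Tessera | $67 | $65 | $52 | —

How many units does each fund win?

Cinder 4, Cobalt 2, Vantage 2

Pooled unit-bids ranked (top 8): 109 (Cinder-1), 102 (Cinder-2), 94 (Cinder-3), 91 (Cobalt-1), 89 (Vantage-1), 86 (Cinder-4), 84 (Vantage-2), 78 (Cobalt-2)
Next rejected bid: $69 (not a price — pay-as-bid).
Allocation: Cinder 4, Cobalt 2, Vantage 2.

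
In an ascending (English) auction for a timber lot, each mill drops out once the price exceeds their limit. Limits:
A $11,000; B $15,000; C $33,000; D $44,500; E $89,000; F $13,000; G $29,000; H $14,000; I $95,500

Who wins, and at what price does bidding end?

I wins at $89,000

Sorting limits: 95,500 (I) > 89,000 (E) > 44,500 (D) > 33,000 (C) > 29,000 (G) > 15,000 (B) > …
Once the price passes $89,000, only I is left; the hammer falls at E's limit of $89,000.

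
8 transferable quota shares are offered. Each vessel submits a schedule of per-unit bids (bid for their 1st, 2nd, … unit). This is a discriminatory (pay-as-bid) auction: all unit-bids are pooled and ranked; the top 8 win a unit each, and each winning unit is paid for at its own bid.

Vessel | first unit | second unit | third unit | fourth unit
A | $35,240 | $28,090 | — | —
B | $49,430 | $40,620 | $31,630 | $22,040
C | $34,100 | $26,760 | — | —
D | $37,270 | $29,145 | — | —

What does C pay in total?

Merging the schedules and taking the best 8: 49,430 (B-1), 40,620 (B-2), 37,270 (D-1), 35,240 (A-1), 34,100 (C-1), 31,630 (B-3), 29,145 (D-2), 28,090 (A-2)
Next rejected bid: $26,760 (not a price — pay-as-bid).
C's winning unit-bids: 34,100 = $34,100.

C pays $34,100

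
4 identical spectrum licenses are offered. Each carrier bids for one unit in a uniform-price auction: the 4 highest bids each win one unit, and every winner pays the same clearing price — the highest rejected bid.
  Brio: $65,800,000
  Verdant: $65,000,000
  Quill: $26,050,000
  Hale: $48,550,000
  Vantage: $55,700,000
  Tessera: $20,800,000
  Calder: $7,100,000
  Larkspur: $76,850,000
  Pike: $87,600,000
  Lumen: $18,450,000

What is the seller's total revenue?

Bids ranked high→low: 87,600,000 (Pike), 76,850,000 (Larkspur), 65,800,000 (Brio), 65,000,000 (Verdant), 55,700,000 (Vantage), 48,550,000 (Hale), …
Top 4: Pike, Larkspur, Brio, Verdant.
Clearing price = highest rejected bid = $55,700,000.
Total revenue = 4 × $55,700,000 = $222,800,000.

Total revenue: $222,800,000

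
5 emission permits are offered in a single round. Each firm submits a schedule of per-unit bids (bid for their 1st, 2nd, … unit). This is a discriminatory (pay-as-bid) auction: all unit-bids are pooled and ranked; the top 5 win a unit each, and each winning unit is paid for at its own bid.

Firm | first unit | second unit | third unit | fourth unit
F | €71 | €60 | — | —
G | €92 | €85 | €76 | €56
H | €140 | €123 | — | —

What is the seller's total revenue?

Merging the schedules and taking the best 5: 140 (H-1), 123 (H-2), 92 (G-1), 85 (G-2), 76 (G-3)
Next rejected bid: €71 (not a price — pay-as-bid).
Each winning unit pays its own bid.
Revenue = 140 + 123 + 92 + 85 + 76 = €516.

Total revenue: €516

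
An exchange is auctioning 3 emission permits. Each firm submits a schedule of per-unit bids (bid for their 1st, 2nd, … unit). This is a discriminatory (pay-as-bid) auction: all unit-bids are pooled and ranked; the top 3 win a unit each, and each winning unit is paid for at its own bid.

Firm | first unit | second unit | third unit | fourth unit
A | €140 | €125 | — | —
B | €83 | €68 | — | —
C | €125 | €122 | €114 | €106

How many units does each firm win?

All unit-bids, highest first — top 3: 140 (A-1), 125 (A-2), 125 (C-1)
Next rejected bid: €122 (not a price — pay-as-bid).
Allocation: A 2, C 1.

A 2, C 1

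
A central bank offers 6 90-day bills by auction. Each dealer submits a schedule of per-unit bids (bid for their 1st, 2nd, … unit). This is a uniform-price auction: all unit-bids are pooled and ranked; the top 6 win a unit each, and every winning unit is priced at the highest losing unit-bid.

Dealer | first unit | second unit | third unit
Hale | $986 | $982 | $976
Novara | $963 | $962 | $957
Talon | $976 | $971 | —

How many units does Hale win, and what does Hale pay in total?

Merging the schedules and taking the best 6: 986 (Hale-1), 982 (Hale-2), 976 (Hale-3), 976 (Talon-1), 971 (Talon-2), 963 (Novara-1)
The (k+1)-th unit-bid is $962.
Hale wins 3 unit(s) at $962 each.

Hale: 3 units, pays $2,886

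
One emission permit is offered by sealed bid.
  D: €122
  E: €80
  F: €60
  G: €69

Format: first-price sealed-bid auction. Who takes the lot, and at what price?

D pays €122

Bids in order: 122 (D) > 80 (E) > 69 (G) > 60 (F)
D has the highest bid and pays exactly that: €122.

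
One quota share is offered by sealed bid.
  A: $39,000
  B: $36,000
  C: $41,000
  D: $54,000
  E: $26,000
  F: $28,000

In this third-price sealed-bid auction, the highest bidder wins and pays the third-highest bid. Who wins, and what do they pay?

Bids in order: 54,000 (D) > 41,000 (C) > 39,000 (A) > 36,000 (B) > 28,000 (F) > 26,000 (E)
D wins; payment is bid #3 in the ranking = $39,000.

D pays $39,000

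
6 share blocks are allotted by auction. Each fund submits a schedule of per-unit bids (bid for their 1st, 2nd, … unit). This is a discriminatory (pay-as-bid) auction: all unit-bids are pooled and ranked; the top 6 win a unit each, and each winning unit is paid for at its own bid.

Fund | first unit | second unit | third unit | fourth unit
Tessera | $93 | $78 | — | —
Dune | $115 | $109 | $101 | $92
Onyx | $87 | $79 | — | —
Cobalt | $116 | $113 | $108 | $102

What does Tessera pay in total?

Tessera pays $0

Pooled unit-bids ranked (top 6): 116 (Cobalt-1), 115 (Dune-1), 113 (Cobalt-2), 109 (Dune-2), 108 (Cobalt-3), 102 (Cobalt-4)
Next rejected bid: $101 (not a price — pay-as-bid).
Tessera wins no units.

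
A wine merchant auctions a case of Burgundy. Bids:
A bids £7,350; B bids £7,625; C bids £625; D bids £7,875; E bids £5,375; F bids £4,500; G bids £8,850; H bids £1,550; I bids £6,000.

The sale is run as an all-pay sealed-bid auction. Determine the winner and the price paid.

Sorting bids: 8,850 (G) > 7,875 (D) > 7,625 (B) > 7,350 (A) > 6,000 (I) > 5,375 (E) > …
G wins with the top bid; all bids are sunk regardless.

G pays £8,850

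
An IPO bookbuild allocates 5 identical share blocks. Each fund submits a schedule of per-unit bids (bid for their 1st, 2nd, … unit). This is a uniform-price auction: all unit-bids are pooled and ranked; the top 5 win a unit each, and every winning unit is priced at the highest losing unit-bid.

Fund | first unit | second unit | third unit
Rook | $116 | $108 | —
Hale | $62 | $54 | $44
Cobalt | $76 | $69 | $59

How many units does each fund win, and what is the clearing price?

Cobalt 2, Hale 1, Rook 2; clearing price $59

All unit-bids, highest first — top 5: 116 (Rook-1), 108 (Rook-2), 76 (Cobalt-1), 69 (Cobalt-2), 62 (Hale-1)
First bid not allocated: $59.
Allocation: Cobalt 2, Hale 1, Rook 2.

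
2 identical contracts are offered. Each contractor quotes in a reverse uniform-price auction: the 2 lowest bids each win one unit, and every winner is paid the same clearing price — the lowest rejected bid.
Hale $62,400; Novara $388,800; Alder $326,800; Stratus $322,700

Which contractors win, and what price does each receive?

Hale, Stratus; each is paid $326,800

Bids ranked low→high: 62,400 (Hale), 322,700 (Stratus), 326,800 (Alder), 388,800 (Novara)
The 2 lowest are Hale, Stratus.
Lowest unsuccessful bid: $326,800 → clearing price.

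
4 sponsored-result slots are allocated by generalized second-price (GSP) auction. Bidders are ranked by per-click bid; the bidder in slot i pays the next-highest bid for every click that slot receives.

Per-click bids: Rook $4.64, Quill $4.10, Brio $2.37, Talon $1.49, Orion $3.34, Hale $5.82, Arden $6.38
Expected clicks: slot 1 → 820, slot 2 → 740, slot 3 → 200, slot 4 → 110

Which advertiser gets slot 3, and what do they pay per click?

Rook; $4.10 per click

Ranked by bid: $6.38 (Arden) > $5.82 (Hale) > $4.64 (Rook) > $4.10 (Quill) > $3.34 (Orion) > …
Slot 3 goes to the third-ranked bidder, Rook, who pays the next bid down: $4.10/click.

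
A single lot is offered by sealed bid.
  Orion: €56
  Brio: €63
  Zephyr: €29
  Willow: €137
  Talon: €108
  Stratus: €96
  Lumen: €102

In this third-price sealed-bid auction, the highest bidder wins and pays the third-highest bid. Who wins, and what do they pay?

Bids in order: 137 (Willow) > 108 (Talon) > 102 (Lumen) > 96 (Stratus) > 63 (Brio) > 56 (Orion) > …
Willow wins; payment is bid #3 in the ranking = €102.

Willow pays €102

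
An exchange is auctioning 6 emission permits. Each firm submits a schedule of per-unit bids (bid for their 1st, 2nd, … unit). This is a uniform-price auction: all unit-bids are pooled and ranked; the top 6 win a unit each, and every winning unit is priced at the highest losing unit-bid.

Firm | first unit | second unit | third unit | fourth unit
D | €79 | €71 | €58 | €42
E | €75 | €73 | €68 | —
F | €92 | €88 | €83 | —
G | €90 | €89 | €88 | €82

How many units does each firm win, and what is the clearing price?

F 3, G 3; clearing price €82

Merging the schedules and taking the best 6: 92 (F-1), 90 (G-1), 89 (G-2), 88 (F-2), 88 (G-3), 83 (F-3)
The (k+1)-th unit-bid is €82.
Allocation: F 3, G 3.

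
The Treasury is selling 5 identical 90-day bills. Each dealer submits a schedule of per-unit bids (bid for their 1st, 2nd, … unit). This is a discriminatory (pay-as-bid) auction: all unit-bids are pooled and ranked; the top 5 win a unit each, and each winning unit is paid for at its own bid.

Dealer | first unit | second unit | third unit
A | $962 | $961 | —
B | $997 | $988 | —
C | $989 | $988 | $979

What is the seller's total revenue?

Pooled unit-bids ranked (top 5): 997 (B-1), 989 (C-1), 988 (B-2), 988 (C-2), 979 (C-3)
Next rejected bid: $962 (not a price — pay-as-bid).
Each winning unit pays its own bid.
Revenue = 997 + 989 + 988 + 988 + 979 = $4,941.

Total revenue: $4,941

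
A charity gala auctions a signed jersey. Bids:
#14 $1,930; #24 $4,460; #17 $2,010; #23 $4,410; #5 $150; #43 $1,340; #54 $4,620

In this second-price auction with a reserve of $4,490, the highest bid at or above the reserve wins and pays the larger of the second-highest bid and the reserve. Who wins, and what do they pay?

#54 pays $4,490

Bids ranked: 4,620 (#54) > 4,460 (#24) > 4,410 (#23) > 2,010 (#17) > 1,930 (#14) > 1,340 (#43) > …
#54 has the top bid at or above the reserve ($4,620).
max(second-highest $4,460, reserve $4,490) = $4,490.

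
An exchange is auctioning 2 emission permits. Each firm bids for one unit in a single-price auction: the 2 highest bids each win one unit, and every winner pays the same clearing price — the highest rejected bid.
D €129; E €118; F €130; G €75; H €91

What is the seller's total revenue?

Total revenue: €236

Bids ranked high→low: 130 (F), 129 (D), 118 (E), 91 (H), …
Winners (2 units): F, D.
First losing bid is E's €118, which sets the uniform price.
Total revenue = 2 × €118 = €236.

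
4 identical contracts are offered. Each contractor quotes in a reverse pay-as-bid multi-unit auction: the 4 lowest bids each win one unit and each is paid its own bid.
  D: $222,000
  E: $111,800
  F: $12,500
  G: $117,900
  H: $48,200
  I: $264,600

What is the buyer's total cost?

Bids ranked low→high: 12,500 (F), 48,200 (H), 111,800 (E), 117,900 (G), 222,000 (D), 264,600 (I)
Lowest 4: F, H, E, G.
Total cost = 12,500 + 48,200 + 111,800 + 117,900 = $290,400.

Total cost: $290,400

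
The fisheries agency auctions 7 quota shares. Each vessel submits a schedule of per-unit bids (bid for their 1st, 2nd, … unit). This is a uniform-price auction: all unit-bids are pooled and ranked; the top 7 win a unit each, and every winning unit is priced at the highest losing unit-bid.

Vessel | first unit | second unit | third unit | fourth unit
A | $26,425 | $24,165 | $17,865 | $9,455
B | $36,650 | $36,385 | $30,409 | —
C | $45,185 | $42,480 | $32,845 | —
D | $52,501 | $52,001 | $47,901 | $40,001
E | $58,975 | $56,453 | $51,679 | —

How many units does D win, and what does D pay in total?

D: 3 units, pays $127,440

Pooled unit-bids ranked (top 7): 58,975 (E-1), 56,453 (E-2), 52,501 (D-1), 52,001 (D-2), 51,679 (E-3), 47,901 (D-3), 45,185 (C-1)
First bid not allocated: $42,480.
D wins 3 unit(s) at $42,480 each.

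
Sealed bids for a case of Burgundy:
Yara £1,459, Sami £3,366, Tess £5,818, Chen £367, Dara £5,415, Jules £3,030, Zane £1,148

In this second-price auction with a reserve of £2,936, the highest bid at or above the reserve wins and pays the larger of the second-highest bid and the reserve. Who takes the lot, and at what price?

Tess pays £5,415

Bids in order: 5,818 (Tess) > 5,415 (Dara) > 3,366 (Sami) > 3,030 (Jules) > 1,459 (Yara) > 1,148 (Zane) > …
Highest eligible bid: Tess at £5,818.
max(second-highest £5,415, reserve £2,936) = £5,415; the reserve does not bind.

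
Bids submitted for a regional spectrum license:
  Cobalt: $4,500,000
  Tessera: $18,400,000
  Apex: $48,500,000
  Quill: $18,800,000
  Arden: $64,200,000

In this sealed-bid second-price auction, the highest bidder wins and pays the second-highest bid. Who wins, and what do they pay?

Arden pays $48,500,000

Bids ranked: 64,200,000 (Arden) > 48,500,000 (Apex) > 18,800,000 (Quill) > 18,400,000 (Tessera) > 4,500,000 (Cobalt)
Arden is highest; pays the second-highest bid, $48,500,000.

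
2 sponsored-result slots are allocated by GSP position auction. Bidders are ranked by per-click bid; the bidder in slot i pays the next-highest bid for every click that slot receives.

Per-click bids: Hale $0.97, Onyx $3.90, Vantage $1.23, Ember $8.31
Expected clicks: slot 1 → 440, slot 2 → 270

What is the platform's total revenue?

Ranked by bid: $8.31 (Ember) > $3.90 (Onyx) > $1.23 (Vantage) > …
Slot 1: Ember pays $3.90 × 440 = $1716.00
Slot 2: Onyx pays $1.23 × 270 = $332.10
Total = $2048.10

Total revenue: $2048.10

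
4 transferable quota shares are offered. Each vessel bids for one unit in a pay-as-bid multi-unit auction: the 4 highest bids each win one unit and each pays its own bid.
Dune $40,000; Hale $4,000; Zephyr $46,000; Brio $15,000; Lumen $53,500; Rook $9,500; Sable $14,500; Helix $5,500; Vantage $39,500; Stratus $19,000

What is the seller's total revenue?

Total revenue: $179,000

Sorting: 53,500 (Lumen), 46,000 (Zephyr), 40,000 (Dune), 39,500 (Vantage), 19,000 (Stratus), 15,000 (Brio), …
Winners (4 units): Lumen, Zephyr, Dune, Vantage.
Total revenue = 53,500 + 46,000 + 40,000 + 39,500 = $179,000.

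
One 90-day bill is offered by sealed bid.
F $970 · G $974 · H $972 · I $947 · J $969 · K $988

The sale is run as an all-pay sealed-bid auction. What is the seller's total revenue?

Sorting bids: 988 (K) > 974 (G) > 972 (H) > 970 (F) > 969 (J) > 947 (I)
Every bidder forfeits their bid regardless of winning.
Revenue = 970 + 974 + 972 + 947 + 969 + 988 = $5,820.

Total revenue: $5,820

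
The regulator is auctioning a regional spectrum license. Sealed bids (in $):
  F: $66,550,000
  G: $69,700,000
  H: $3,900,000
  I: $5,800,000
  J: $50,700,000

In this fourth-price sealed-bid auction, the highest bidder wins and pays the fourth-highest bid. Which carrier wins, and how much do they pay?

Rule: the highest bidder wins and pays the fourth-highest bid.
Bids ranked: 69,700,000 (G) > 66,550,000 (F) > 50,700,000 (J) > 5,800,000 (I) > 3,900,000 (H)
G wins; payment is bid #4 in the ranking = $5,800,000.

G pays $5,800,000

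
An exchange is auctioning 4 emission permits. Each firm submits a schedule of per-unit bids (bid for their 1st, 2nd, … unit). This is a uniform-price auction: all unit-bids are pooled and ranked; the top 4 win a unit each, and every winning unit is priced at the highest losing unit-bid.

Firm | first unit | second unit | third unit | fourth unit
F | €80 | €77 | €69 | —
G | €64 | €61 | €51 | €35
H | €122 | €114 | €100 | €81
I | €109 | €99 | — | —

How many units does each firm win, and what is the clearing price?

Merging the schedules and taking the best 4: 122 (H-1), 114 (H-2), 109 (I-1), 100 (H-3)
Highest rejected unit-bid = €99.
Allocation: H 3, I 1.

H 3, I 1; clearing price €99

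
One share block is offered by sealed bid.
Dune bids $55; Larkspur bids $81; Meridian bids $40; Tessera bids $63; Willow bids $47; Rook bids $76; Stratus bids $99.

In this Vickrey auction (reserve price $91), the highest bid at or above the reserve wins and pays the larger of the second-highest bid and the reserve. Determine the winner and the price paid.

Stratus pays $91

Bids in order: 99 (Stratus) > 81 (Larkspur) > 76 (Rook) > 63 (Tessera) > 55 (Dune) > 47 (Willow) > …
Stratus has the top bid at or above the reserve ($99).
max(second-highest $81, reserve $91) = $91.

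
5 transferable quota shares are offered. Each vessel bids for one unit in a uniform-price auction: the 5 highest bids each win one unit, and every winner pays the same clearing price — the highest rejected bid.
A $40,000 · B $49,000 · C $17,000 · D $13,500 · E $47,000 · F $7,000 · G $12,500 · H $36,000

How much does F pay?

F pays $0

Sorting: 49,000 (B), 47,000 (E), 40,000 (A), 36,000 (H), 17,000 (C), 13,500 (D), 12,500 (G), …
Winners (5 units): B, E, A, H, C.
Highest unsuccessful bid: $13,500 → clearing price.
F does not win → pays $0.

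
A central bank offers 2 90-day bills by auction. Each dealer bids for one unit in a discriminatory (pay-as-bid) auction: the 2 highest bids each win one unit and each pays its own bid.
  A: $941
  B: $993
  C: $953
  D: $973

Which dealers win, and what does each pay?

Bids ranked high→low: 993 (B), 973 (D), 953 (C), 941 (A)
The 2 highest are B, D.
Each winner pays its own bid: B $993, D $973.

B $993, D $973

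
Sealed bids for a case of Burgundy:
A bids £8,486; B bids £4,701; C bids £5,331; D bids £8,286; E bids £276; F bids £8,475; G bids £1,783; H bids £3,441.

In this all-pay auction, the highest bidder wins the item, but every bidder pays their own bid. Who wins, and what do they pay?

A pays £8,486

Bids in order: 8,486 (A) > 8,475 (F) > 8,286 (D) > 5,331 (C) > 4,701 (B) > 3,441 (H) > …
A wins with the top bid; all bids are sunk regardless.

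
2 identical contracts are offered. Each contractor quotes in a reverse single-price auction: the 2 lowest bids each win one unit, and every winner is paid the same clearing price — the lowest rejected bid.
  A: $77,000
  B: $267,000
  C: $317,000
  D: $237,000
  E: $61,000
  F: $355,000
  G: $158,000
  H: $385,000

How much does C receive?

C is paid $0

Bids ranked low→high: 61,000 (E), 77,000 (A), 158,000 (G), 237,000 (D), …
Lowest 2: E, A.
First losing bid is G's $158,000, which sets the uniform price.
C does not win → is paid $0.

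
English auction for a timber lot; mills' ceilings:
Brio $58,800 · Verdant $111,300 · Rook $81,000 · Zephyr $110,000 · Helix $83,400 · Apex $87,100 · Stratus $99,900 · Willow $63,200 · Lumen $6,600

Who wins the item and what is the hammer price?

Verdant wins at $110,000

Ascending (English) auction: the price rises until one bidder remains; the winner pays the price at which the last rival dropped out.
Limits in order: 111,300 (Verdant) > 110,000 (Zephyr) > 99,900 (Stratus) > 87,100 (Apex) > 83,400 (Helix) > 81,000 (Rook) > …
Zephyr is the last rival to drop out, at $110,000; Verdant remains and wins at that price.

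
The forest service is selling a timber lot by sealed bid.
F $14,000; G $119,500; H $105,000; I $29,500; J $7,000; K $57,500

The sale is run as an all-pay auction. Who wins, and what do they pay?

G pays $119,500

Sorting bids: 119,500 (G) > 105,000 (H) > 57,500 (K) > 29,500 (I) > 14,000 (F) > 7,000 (J)
G is highest and takes the item; every bidder forfeits their bid.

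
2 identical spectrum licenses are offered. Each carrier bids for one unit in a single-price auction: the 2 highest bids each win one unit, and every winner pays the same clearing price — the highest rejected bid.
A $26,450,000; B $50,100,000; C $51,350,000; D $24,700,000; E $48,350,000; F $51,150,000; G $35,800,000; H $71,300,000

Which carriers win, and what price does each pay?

H, C; each pays $51,150,000

Sorting: 71,300,000 (H), 51,350,000 (C), 51,150,000 (F), 50,100,000 (B), …
The 2 highest are H, C.
Clearing price = highest rejected bid = $51,150,000.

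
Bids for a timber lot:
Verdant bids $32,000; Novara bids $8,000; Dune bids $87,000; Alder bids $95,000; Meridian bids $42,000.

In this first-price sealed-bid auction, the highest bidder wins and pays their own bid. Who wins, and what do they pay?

Sorting bids: 95,000 (Alder) > 87,000 (Dune) > 42,000 (Meridian) > 32,000 (Verdant) > 8,000 (Novara)
Alder is highest → pays own bid, $95,000.

Alder pays $95,000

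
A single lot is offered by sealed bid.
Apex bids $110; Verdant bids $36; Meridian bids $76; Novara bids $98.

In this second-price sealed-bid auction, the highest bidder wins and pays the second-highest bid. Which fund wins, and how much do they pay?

Second-price sealed-bid auction: the highest bidder wins and pays the second-highest bid.
Bids in order: 110 (Apex) > 98 (Novara) > 76 (Meridian) > 36 (Verdant)
Apex wins with the highest bid; price is set by the runner-up at $98.

Apex pays $98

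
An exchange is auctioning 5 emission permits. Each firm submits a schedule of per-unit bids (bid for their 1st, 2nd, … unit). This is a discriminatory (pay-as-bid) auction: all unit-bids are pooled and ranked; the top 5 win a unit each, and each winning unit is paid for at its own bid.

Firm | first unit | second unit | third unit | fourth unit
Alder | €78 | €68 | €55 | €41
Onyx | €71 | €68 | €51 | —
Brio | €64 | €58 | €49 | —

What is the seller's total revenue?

Merging the schedules and taking the best 5: 78 (Alder-1), 71 (Onyx-1), 68 (Alder-2), 68 (Onyx-2), 64 (Brio-1)
Next rejected bid: €58 (not a price — pay-as-bid).
Each winning unit pays its own bid.
Revenue = 78 + 71 + 68 + 68 + 64 = €349.

Total revenue: €349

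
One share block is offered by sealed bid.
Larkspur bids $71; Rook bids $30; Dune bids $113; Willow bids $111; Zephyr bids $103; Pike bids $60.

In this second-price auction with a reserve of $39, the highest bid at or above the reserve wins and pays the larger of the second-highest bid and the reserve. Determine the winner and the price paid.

Dune pays $111

Sorting bids: 113 (Dune) > 111 (Willow) > 103 (Zephyr) > 71 (Larkspur) > 60 (Pike) > 30 (Rook)
Dune has the top bid at or above the reserve ($113).
Second-highest bid $111 exceeds the reserve $39 → payment $111.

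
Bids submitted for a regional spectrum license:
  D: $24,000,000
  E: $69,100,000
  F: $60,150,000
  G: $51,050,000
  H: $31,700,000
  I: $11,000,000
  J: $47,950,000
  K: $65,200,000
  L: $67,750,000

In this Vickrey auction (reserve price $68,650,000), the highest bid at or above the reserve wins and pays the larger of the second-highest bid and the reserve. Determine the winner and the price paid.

Rule: the highest bid at or above the reserve wins and pays the larger of the second-highest bid and the reserve.
Sorting bids: 69,100,000 (E) > 67,750,000 (L) > 65,200,000 (K) > 60,150,000 (F) > 51,050,000 (G) > 47,950,000 (J) > …
Highest eligible bid: E at $69,100,000.
Second-highest bid $67,750,000 is below the reserve $68,650,000, so the reserve binds → payment $68,650,000.

E pays $68,650,000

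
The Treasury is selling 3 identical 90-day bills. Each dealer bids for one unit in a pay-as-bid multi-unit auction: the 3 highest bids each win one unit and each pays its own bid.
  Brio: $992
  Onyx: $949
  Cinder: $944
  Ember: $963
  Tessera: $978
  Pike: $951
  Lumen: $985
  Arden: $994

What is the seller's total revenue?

Sorting: 994 (Arden), 992 (Brio), 985 (Lumen), 978 (Tessera), 963 (Ember), …
Winners (3 units): Arden, Brio, Lumen.
Total revenue = 994 + 992 + 985 = $2,971.

Total revenue: $2,971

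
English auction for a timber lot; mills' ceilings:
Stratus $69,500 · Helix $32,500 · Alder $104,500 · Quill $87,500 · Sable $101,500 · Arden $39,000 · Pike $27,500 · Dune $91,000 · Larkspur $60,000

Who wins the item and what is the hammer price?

Sorting limits: 104,500 (Alder) > 101,500 (Sable) > 91,000 (Dune) > 87,500 (Quill) > 69,500 (Stratus) > 60,000 (Larkspur) > …
Once the price passes $101,500, only Alder is left; the hammer falls at Sable's limit of $101,500.

Alder wins at $101,500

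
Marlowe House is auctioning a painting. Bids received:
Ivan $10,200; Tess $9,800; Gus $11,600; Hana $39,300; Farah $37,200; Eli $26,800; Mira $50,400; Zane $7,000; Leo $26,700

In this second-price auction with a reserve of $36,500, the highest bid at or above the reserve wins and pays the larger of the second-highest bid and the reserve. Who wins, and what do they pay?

Mira pays $39,300

Bids ranked: 50,400 (Mira) > 39,300 (Hana) > 37,200 (Farah) > 26,800 (Eli) > 26,700 (Leo) > 11,600 (Gus) > …
Mira has the top bid at or above the reserve ($50,400).
Second-highest bid $39,300 exceeds the reserve $36,500 → payment $39,300.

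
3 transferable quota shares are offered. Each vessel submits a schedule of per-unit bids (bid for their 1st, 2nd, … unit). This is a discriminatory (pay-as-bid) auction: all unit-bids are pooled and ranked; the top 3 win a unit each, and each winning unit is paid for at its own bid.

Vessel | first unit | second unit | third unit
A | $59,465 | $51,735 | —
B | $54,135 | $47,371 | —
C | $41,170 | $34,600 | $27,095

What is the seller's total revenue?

Pooled unit-bids ranked (top 3): 59,465 (A-1), 54,135 (B-1), 51,735 (A-2)
Next rejected bid: $47,371 (not a price — pay-as-bid).
Each winning unit pays its own bid.
Revenue = 59,465 + 54,135 + 51,735 = $165,335.

Total revenue: $165,335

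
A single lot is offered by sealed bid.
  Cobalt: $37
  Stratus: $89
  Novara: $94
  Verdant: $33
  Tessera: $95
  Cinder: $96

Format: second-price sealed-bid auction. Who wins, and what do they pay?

Second-price sealed-bid auction: the highest bidder wins and pays the second-highest bid.
Sorting bids: 96 (Cinder) > 95 (Tessera) > 94 (Novara) > 89 (Stratus) > 37 (Cobalt) > 33 (Verdant)
Cinder is highest; pays the second-highest bid, $95.

Cinder pays $95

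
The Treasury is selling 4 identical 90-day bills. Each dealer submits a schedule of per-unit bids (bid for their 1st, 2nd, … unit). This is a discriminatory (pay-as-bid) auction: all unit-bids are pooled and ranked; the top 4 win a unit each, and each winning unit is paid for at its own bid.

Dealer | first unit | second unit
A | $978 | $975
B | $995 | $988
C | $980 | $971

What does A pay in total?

All unit-bids, highest first — top 4: 995 (B-1), 988 (B-2), 980 (C-1), 978 (A-1)
Next rejected bid: $975 (not a price — pay-as-bid).
A's winning unit-bids: 978 = $978.

A pays $978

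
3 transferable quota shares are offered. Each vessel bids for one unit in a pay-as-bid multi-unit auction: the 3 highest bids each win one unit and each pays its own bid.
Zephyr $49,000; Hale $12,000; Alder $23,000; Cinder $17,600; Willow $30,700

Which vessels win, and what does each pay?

Bids ranked high→low: 49,000 (Zephyr), 30,700 (Willow), 23,000 (Alder), 17,600 (Cinder), 12,000 (Hale)
Top 3: Zephyr, Willow, Alder.
Each winner pays its own bid: Zephyr $49,000, Willow $30,700, Alder $23,000.

Zephyr $49,000, Willow $30,700, Alder $23,000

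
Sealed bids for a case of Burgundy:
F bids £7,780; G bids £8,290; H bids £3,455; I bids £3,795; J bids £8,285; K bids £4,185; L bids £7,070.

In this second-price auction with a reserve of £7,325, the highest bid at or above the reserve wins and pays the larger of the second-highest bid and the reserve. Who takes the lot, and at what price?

G pays £8,285

Bids ranked: 8,290 (G) > 8,285 (J) > 7,780 (F) > 7,070 (L) > 4,185 (K) > 3,795 (I) > …
Highest eligible bid: G at £8,290.
max(second-highest £8,285, reserve £7,325) = £8,285; the reserve does not bind.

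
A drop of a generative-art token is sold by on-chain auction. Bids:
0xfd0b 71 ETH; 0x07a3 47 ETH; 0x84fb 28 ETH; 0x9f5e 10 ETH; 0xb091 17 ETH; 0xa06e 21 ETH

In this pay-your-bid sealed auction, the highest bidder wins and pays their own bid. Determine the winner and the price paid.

Pay-your-bid sealed auction: the highest bidder wins and pays their own bid.
Sorting bids: 71 (0xfd0b) > 47 (0x07a3) > 28 (0x84fb) > 21 (0xa06e) > 17 (0xb091) > 10 (0x9f5e)
0xfd0b has the highest bid and pays exactly that: 71 ETH.

0xfd0b pays 71 ETH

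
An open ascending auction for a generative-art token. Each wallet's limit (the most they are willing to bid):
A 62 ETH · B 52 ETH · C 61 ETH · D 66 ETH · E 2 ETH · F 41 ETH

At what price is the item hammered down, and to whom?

D wins at 62 ETH

Limits in order: 66 (D) > 62 (A) > 61 (C) > 52 (B) > 41 (F) > 2 (E)
Bidding ends when A exits at 62 ETH; D takes it.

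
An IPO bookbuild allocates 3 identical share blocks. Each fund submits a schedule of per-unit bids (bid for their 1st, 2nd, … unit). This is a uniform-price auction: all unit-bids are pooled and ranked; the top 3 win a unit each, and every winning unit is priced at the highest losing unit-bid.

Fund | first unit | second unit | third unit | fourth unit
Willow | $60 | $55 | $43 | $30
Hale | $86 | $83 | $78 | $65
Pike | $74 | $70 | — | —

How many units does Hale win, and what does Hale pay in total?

Hale: 3 units, pays $222

Merging the schedules and taking the best 3: 86 (Hale-1), 83 (Hale-2), 78 (Hale-3)
The (k+1)-th unit-bid is $74.
Hale wins 3 unit(s) at $74 each.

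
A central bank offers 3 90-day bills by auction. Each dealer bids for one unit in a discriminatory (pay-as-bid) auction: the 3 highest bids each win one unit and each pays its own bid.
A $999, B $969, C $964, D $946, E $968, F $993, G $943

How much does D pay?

Sorting: 999 (A), 993 (F), 969 (B), 968 (E), 964 (C), …
Top 3: A, F, B.
D does not win → $0.

D pays $0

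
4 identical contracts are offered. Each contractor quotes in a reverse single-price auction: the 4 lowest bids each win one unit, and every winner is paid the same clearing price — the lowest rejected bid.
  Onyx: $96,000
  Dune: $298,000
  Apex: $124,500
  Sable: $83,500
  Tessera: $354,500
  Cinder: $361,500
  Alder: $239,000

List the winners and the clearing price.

Sorting: 83,500 (Sable), 96,000 (Onyx), 124,500 (Apex), 239,000 (Alder), 298,000 (Dune), 354,500 (Tessera), …
Winners (4 units): Sable, Onyx, Apex, Alder.
Lowest unsuccessful bid: $298,000 → clearing price.

Sable, Onyx, Apex, Alder; each is paid $298,000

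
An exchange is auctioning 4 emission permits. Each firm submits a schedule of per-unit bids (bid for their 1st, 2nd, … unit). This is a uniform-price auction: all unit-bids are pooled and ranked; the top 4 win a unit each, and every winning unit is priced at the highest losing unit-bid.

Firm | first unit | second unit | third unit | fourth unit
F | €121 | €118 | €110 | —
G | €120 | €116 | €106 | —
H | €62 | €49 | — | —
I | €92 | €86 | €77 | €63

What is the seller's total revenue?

Merging the schedules and taking the best 4: 121 (F-1), 120 (G-1), 118 (F-2), 116 (G-2)
The (k+1)-th unit-bid is €110.
Allocation: F 2, G 2. Every unit priced at €110.
Revenue = 4 × 110 = €440.

Total revenue: €440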